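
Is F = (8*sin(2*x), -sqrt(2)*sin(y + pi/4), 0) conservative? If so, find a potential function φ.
Yes, F is conservative. φ = -4*cos(2*x) + sqrt(2)*cos(y + pi/4)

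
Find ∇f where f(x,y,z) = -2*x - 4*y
(-2, -4, 0)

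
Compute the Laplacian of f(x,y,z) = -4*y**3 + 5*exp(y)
-24*y + 5*exp(y)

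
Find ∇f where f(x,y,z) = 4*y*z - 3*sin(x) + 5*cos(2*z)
(-3*cos(x), 4*z, 4*y - 10*sin(2*z))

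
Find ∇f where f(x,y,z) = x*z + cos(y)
(z, -sin(y), x)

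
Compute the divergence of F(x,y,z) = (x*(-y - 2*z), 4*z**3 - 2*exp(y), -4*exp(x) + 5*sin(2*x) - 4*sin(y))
-y - 2*z - 2*exp(y)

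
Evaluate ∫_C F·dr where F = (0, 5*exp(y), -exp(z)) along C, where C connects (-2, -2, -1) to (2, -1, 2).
(-exp(4) - 5 + 6*E)*exp(-2)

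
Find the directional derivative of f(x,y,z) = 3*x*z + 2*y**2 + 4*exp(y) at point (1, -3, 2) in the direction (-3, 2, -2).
8*sqrt(17)*(1 - 6*exp(3))*exp(-3)/17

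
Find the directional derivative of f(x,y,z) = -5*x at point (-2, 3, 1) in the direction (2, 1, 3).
-5*sqrt(14)/7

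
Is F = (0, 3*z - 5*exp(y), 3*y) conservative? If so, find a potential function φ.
Yes, F is conservative. φ = 3*y*z - 5*exp(y)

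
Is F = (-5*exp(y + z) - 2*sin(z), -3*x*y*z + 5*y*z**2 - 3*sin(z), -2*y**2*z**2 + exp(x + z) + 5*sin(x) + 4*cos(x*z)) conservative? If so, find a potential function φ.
No, ∇×F = (3*x*y - 4*y*z**2 - 10*y*z + 3*cos(z), 4*z*sin(x*z) - exp(x + z) - 5*exp(y + z) - 5*cos(x) - 2*cos(z), -3*y*z + 5*exp(y + z)) ≠ 0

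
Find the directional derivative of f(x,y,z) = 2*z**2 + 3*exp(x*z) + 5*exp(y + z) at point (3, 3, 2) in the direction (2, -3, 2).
sqrt(17)*(-5*exp(5) + 16 + 30*exp(6))/17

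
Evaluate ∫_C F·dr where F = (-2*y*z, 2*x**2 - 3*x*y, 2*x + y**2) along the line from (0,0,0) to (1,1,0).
-1/3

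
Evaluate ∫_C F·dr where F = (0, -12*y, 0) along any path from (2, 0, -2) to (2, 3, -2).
-54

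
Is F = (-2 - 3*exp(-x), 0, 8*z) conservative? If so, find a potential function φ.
Yes, F is conservative. φ = -2*x + 4*z**2 + 3*exp(-x)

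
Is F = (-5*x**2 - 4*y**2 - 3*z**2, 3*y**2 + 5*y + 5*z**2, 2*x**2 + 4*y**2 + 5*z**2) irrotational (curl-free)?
No, ∇×F = (8*y - 10*z, -4*x - 6*z, 8*y)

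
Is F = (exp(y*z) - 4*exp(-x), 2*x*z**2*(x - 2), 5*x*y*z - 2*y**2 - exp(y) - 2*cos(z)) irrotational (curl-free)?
No, ∇×F = (-4*x**2*z + 13*x*z - 4*y - exp(y), y*(-5*z + exp(y*z)), z*(4*x*z - 4*z - exp(y*z)))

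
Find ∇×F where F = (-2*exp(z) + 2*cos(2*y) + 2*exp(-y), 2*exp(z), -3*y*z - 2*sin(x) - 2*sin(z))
(-3*z - 2*exp(z), -2*exp(z) + 2*cos(x), 4*sin(2*y) + 2*exp(-y))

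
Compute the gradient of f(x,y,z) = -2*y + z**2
(0, -2, 2*z)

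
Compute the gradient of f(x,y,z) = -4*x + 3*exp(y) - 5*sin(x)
(-5*cos(x) - 4, 3*exp(y), 0)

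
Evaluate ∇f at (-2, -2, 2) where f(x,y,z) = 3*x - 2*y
(3, -2, 0)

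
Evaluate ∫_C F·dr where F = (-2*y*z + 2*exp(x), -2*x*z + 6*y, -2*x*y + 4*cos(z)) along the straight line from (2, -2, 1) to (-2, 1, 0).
-17 - 2*exp(2) - 4*sin(1) + 2*exp(-2)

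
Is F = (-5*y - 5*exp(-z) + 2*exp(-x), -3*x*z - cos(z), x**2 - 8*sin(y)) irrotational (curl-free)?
No, ∇×F = (3*x - sin(z) - 8*cos(y), -2*x + 5*exp(-z), 5 - 3*z)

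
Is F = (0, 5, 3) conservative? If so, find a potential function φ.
Yes, F is conservative. φ = 5*y + 3*z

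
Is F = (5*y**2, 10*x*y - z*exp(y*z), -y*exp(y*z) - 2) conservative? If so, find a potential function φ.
Yes, F is conservative. φ = 5*x*y**2 - 2*z - exp(y*z)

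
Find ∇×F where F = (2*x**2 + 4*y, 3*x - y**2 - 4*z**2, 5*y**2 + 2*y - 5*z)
(10*y + 8*z + 2, 0, -1)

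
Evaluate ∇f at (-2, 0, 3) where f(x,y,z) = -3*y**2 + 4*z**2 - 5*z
(0, 0, 19)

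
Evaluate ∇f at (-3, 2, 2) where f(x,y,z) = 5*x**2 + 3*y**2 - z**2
(-30, 12, -4)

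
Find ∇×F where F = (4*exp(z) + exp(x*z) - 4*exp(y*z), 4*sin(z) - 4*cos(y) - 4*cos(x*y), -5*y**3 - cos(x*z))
(-15*y**2 - 4*cos(z), x*exp(x*z) - 4*y*exp(y*z) - z*sin(x*z) + 4*exp(z), 4*y*sin(x*y) + 4*z*exp(y*z))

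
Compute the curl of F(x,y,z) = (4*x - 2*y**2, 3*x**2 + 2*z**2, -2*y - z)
(-4*z - 2, 0, 6*x + 4*y)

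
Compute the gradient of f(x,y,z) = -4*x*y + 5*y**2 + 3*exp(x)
(-4*y + 3*exp(x), -4*x + 10*y, 0)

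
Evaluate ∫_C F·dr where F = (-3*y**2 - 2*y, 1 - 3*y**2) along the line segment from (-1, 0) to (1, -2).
2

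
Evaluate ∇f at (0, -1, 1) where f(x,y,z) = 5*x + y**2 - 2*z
(5, -2, -2)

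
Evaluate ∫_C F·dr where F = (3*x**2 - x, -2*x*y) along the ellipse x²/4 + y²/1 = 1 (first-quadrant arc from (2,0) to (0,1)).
-22/3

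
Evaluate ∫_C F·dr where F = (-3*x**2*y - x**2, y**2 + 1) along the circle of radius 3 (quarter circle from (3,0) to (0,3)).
21 + 243*pi/16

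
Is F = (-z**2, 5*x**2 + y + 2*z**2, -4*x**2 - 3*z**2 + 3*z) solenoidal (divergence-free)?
No, ∇·F = 4 - 6*z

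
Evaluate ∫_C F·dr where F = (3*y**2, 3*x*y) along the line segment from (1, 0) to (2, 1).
7/2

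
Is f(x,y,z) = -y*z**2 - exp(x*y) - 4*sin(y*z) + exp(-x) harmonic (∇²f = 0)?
No, ∇²f = -x**2*exp(x*y) - y**2*exp(x*y) + 4*y**2*sin(y*z) - 2*y + 4*z**2*sin(y*z) + exp(-x)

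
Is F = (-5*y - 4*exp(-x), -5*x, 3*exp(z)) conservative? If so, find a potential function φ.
Yes, F is conservative. φ = -5*x*y + 3*exp(z) + 4*exp(-x)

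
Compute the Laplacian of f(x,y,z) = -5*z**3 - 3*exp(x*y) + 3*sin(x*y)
-3*x**2*(exp(x*y) + sin(x*y)) - 3*y**2*(exp(x*y) + sin(x*y)) - 30*z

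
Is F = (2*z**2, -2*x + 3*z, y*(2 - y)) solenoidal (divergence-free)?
Yes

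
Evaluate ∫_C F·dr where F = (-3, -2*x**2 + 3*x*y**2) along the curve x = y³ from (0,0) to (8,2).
-200/7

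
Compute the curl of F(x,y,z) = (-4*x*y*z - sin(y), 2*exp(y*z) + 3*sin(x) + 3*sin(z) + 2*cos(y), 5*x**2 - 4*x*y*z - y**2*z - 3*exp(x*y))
(-4*x*z - 3*x*exp(x*y) - 2*y*z - 2*y*exp(y*z) - 3*cos(z), -4*x*y - 10*x + 4*y*z + 3*y*exp(x*y), 4*x*z + 3*cos(x) + cos(y))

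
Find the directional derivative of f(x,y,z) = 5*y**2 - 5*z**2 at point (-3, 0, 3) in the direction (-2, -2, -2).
10*sqrt(3)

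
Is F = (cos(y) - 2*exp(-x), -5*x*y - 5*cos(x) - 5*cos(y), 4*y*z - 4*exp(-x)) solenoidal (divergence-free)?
No, ∇·F = -5*x + 4*y + 5*sin(y) + 2*exp(-x)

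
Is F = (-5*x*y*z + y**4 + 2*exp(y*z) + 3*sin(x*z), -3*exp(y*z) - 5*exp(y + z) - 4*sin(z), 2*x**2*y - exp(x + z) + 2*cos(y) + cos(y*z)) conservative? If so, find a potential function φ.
No, ∇×F = (2*x**2 + 3*y*exp(y*z) - z*sin(y*z) + 5*exp(y + z) - 2*sin(y) + 4*cos(z), -9*x*y + 3*x*cos(x*z) + 2*y*exp(y*z) + exp(x + z), 5*x*z - 4*y**3 - 2*z*exp(y*z)) ≠ 0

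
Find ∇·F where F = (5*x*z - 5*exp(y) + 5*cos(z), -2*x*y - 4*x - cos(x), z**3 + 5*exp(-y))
-2*x + 3*z**2 + 5*z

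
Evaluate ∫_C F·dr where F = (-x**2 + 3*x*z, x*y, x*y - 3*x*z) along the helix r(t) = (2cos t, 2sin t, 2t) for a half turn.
6*pi + 176/3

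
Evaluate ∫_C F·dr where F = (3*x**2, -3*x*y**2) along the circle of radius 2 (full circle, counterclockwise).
-12*pi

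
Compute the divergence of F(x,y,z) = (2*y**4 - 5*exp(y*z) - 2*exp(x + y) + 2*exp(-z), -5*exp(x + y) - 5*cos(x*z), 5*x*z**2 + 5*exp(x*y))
10*x*z - 7*exp(x + y)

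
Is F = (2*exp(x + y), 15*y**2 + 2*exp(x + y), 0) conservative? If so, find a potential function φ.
Yes, F is conservative. φ = 5*y**3 + 2*exp(x + y)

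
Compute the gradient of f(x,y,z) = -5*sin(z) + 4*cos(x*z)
(-4*z*sin(x*z), 0, -4*x*sin(x*z) - 5*cos(z))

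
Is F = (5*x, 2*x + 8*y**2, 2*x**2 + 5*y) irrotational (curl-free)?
No, ∇×F = (5, -4*x, 2)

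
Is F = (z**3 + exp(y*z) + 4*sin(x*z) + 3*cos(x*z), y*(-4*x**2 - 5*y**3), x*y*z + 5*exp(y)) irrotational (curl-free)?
No, ∇×F = (x*z + 5*exp(y), -3*x*sin(x*z) + 4*x*cos(x*z) - y*z + y*exp(y*z) + 3*z**2, -8*x*y - z*exp(y*z))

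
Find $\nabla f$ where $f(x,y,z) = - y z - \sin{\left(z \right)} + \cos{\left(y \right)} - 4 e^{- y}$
(0, -z - sin(y) + 4*exp(-y), -y - cos(z))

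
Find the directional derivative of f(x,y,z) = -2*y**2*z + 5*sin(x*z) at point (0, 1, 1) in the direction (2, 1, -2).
10/3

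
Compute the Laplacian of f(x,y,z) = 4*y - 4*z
0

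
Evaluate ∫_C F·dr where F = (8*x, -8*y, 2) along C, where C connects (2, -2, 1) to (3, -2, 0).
18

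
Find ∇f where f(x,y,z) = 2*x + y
(2, 1, 0)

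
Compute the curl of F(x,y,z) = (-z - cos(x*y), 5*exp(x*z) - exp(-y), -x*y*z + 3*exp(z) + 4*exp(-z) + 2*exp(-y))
(-x*z - 5*x*exp(x*z) - 2*exp(-y), y*z - 1, -x*sin(x*y) + 5*z*exp(x*z))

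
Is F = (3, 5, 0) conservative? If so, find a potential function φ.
Yes, F is conservative. φ = 3*x + 5*y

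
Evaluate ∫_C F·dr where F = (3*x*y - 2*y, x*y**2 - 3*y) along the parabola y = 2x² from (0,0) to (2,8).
4408/21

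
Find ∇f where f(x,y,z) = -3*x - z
(-3, 0, -1)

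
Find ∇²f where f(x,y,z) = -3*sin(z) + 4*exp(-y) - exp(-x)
3*sin(z) + 4*exp(-y) - exp(-x)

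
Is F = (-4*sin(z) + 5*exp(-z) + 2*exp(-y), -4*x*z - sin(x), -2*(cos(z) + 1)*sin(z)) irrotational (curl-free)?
No, ∇×F = (4*x, -4*cos(z) - 5*exp(-z), -4*z - cos(x) + 2*exp(-y))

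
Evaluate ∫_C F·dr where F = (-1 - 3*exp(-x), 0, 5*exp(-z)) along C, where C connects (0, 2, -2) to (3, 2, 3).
-6 - 2*exp(-3) + 5*exp(2)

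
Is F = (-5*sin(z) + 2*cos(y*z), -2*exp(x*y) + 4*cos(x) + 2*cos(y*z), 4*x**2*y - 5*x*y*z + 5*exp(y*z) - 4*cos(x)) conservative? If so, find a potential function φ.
No, ∇×F = (4*x**2 - 5*x*z + 2*y*sin(y*z) + 5*z*exp(y*z), -8*x*y + 5*y*z - 2*y*sin(y*z) - 4*sin(x) - 5*cos(z), -2*y*exp(x*y) + 2*z*sin(y*z) - 4*sin(x)) ≠ 0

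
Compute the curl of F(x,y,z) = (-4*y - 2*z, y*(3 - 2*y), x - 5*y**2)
(-10*y, -3, 4)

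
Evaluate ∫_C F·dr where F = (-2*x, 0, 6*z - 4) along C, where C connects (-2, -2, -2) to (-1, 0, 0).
-17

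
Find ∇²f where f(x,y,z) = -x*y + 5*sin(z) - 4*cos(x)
-5*sin(z) + 4*cos(x)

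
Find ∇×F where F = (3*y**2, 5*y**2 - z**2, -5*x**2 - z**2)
(2*z, 10*x, -6*y)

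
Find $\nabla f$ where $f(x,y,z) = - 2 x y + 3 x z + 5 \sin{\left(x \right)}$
(-2*y + 3*z + 5*cos(x), -2*x, 3*x)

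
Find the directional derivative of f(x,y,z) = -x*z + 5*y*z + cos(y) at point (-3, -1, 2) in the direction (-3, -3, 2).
-sqrt(22)*(3*sin(1) + 28)/22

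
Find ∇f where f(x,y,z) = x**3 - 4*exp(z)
(3*x**2, 0, -4*exp(z))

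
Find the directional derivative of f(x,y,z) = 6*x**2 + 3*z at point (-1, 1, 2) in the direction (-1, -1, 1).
5*sqrt(3)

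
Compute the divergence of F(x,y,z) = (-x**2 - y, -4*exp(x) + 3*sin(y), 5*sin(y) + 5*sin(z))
-2*x + 3*cos(y) + 5*cos(z)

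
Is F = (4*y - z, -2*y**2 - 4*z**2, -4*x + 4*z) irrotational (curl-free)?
No, ∇×F = (8*z, 3, -4)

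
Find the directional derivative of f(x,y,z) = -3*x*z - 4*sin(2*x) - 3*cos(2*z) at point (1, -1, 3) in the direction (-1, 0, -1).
sqrt(2)*(4*cos(2) - 3*sin(6) + 6)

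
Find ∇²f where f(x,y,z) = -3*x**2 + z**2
-4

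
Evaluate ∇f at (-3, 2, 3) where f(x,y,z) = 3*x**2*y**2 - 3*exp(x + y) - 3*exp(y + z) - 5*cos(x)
(-72 - 3*exp(-1) - 5*sin(3), -3*exp(5) - 3*exp(-1) + 108, -3*exp(5))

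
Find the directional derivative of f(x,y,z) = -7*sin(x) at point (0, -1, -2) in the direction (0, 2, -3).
0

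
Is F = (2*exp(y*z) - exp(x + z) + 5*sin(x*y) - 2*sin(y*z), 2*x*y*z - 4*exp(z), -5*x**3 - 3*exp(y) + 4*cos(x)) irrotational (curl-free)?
No, ∇×F = (-2*x*y - 3*exp(y) + 4*exp(z), 15*x**2 + 2*y*exp(y*z) - 2*y*cos(y*z) - exp(x + z) + 4*sin(x), -5*x*cos(x*y) + 2*y*z - 2*z*exp(y*z) + 2*z*cos(y*z))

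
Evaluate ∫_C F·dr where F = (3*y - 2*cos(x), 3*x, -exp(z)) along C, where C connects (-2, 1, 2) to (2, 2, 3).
-exp(3) - 4*sin(2) + exp(2) + 18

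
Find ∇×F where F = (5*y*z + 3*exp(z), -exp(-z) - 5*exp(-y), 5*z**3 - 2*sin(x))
(-exp(-z), 5*y + 3*exp(z) + 2*cos(x), -5*z)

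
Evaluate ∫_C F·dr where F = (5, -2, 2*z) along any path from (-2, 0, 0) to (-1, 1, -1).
4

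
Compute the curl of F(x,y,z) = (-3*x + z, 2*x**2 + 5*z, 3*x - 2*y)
(-7, -2, 4*x)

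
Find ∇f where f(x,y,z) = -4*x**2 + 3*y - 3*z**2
(-8*x, 3, -6*z)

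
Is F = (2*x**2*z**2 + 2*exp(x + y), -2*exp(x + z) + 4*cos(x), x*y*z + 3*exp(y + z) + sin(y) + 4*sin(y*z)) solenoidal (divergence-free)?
No, ∇·F = x*y + 4*x*z**2 + 4*y*cos(y*z) + 2*exp(x + y) + 3*exp(y + z)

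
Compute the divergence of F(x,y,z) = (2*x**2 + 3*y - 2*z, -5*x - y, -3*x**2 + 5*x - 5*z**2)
4*x - 10*z - 1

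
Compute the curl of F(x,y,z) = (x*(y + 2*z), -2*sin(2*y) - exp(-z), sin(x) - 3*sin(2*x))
(-exp(-z), 2*x - cos(x) + 6*cos(2*x), -x)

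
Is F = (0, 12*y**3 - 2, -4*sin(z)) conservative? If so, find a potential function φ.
Yes, F is conservative. φ = 3*y**4 - 2*y + 4*cos(z)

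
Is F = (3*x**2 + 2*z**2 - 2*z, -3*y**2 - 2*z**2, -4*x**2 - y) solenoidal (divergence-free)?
No, ∇·F = 6*x - 6*y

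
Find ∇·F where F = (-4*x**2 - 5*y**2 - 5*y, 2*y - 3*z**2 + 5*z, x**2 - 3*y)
2 - 8*x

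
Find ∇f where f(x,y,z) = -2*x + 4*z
(-2, 0, 4)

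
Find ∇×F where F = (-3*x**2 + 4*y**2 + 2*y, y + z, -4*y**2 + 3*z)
(-8*y - 1, 0, -8*y - 2)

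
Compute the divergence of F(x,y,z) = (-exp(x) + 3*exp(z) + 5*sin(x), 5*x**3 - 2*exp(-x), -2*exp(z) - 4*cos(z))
-exp(x) - 2*exp(z) + 4*sin(z) + 5*cos(x)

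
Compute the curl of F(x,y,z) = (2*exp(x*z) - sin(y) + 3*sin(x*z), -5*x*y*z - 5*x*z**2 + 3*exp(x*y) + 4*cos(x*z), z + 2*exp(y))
(5*x*y + 10*x*z + 4*x*sin(x*z) + 2*exp(y), x*(2*exp(x*z) + 3*cos(x*z)), -5*y*z + 3*y*exp(x*y) - 5*z**2 - 4*z*sin(x*z) + cos(y))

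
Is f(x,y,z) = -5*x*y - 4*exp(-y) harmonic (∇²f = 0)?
No, ∇²f = -4*exp(-y)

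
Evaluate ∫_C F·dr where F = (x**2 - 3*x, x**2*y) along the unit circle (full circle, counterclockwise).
0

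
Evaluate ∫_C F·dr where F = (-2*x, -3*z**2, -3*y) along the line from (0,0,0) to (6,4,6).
-216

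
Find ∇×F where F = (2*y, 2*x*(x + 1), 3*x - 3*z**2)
(0, -3, 4*x)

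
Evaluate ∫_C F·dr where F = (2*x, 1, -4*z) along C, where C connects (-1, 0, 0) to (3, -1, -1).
5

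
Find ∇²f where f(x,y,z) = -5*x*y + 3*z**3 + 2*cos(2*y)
18*z - 8*cos(2*y)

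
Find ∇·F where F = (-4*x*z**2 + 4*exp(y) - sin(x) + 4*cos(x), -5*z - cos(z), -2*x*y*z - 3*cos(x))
-2*x*y - 4*z**2 - 4*sin(x) - cos(x)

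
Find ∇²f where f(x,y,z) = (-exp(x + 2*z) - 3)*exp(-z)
(-2*exp(x + 2*z) - 3)*exp(-z)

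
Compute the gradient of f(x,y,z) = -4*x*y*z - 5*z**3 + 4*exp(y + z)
(-4*y*z, -4*x*z + 4*exp(y + z), -4*x*y - 15*z**2 + 4*exp(y + z))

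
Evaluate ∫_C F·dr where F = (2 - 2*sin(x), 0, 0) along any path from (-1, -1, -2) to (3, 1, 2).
2*cos(3) - 2*cos(1) + 8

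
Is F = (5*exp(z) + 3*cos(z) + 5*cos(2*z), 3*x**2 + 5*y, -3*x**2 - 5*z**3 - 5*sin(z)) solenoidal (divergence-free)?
No, ∇·F = -15*z**2 - 5*cos(z) + 5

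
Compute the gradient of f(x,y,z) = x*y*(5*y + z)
(y*(5*y + z), x*(10*y + z), x*y)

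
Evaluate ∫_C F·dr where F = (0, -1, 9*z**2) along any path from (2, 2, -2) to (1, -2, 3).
109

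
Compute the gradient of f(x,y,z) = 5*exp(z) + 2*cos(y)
(0, -2*sin(y), 5*exp(z))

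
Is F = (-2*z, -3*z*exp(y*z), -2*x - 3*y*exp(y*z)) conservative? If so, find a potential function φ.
Yes, F is conservative. φ = -2*x*z - 3*exp(y*z)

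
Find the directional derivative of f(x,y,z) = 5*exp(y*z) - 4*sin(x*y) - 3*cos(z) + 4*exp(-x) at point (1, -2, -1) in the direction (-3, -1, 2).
sqrt(14)*(-15*exp(3) - 6*E*sin(1) + 12 - 20*E*cos(2))*exp(-1)/14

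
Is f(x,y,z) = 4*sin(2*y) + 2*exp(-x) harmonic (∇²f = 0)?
No, ∇²f = -16*sin(2*y) + 2*exp(-x)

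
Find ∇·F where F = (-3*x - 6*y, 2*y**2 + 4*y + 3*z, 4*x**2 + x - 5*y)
4*y + 1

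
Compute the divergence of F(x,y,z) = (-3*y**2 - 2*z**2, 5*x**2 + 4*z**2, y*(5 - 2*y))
0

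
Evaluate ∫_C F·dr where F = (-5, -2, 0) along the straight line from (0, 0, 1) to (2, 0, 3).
-10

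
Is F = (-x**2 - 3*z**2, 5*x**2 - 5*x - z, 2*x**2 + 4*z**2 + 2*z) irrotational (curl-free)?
No, ∇×F = (1, -4*x - 6*z, 10*x - 5)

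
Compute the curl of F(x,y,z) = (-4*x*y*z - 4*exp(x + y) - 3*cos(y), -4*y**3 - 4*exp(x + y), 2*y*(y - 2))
(4*y - 4, -4*x*y, 4*x*z - 3*sin(y))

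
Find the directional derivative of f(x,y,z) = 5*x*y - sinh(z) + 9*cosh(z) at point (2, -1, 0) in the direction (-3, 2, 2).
33*sqrt(17)/17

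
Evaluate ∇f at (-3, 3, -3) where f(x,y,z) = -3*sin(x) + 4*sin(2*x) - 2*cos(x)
(-2*sin(3) - 3*cos(3) + 8*cos(6), 0, 0)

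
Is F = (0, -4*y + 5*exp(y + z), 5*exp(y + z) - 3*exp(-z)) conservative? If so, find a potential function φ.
Yes, F is conservative. φ = -2*y**2 + 5*exp(y + z) + 3*exp(-z)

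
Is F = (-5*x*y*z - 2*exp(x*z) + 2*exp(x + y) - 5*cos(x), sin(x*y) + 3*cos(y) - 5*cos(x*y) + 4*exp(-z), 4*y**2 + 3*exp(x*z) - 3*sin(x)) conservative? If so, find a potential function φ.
No, ∇×F = (8*y + 4*exp(-z), -5*x*y - 2*x*exp(x*z) - 3*z*exp(x*z) + 3*cos(x), 5*x*z + 5*y*sin(x*y) + y*cos(x*y) - 2*exp(x + y)) ≠ 0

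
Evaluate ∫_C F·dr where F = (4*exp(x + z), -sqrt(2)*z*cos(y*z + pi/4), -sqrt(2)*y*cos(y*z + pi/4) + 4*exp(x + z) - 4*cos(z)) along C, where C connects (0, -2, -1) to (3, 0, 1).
-8*sin(1) - 4*exp(-1) - 1 + sqrt(2)*sin(pi/4 + 2) + 4*exp(4)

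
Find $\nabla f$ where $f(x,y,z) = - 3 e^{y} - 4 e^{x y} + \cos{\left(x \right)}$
(-4*y*exp(x*y) - sin(x), -4*x*exp(x*y) - 3*exp(y), 0)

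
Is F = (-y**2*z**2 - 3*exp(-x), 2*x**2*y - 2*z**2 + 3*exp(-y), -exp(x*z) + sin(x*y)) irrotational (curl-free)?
No, ∇×F = (x*cos(x*y) + 4*z, -2*y**2*z - y*cos(x*y) + z*exp(x*z), 2*y*(2*x + z**2))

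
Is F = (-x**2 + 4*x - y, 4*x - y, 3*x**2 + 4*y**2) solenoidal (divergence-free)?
No, ∇·F = 3 - 2*x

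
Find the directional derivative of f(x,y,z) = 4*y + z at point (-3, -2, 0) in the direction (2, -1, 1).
-sqrt(6)/2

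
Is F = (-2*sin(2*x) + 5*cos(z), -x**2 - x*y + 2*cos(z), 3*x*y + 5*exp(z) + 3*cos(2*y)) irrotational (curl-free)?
No, ∇×F = (3*x - 6*sin(2*y) + 2*sin(z), -3*y - 5*sin(z), -2*x - y)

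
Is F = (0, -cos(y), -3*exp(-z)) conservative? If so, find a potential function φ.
Yes, F is conservative. φ = -sin(y) + 3*exp(-z)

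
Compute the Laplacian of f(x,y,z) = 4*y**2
8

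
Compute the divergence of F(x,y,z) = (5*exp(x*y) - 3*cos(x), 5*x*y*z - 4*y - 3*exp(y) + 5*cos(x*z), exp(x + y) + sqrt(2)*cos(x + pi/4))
5*x*z + 5*y*exp(x*y) - 3*exp(y) + 3*sin(x) - 4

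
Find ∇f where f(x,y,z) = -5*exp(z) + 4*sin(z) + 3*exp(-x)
(-3*exp(-x), 0, -5*exp(z) + 4*cos(z))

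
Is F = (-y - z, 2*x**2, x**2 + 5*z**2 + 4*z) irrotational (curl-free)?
No, ∇×F = (0, -2*x - 1, 4*x + 1)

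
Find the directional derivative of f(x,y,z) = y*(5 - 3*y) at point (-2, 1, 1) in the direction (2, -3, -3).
3*sqrt(22)/22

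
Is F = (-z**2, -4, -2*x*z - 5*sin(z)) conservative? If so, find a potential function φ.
Yes, F is conservative. φ = -x*z**2 - 4*y + 5*cos(z)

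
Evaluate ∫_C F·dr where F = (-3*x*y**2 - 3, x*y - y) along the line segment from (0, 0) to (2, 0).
-6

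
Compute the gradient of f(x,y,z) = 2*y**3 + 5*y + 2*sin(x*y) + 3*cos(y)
(2*y*cos(x*y), 2*x*cos(x*y) + 6*y**2 - 3*sin(y) + 5, 0)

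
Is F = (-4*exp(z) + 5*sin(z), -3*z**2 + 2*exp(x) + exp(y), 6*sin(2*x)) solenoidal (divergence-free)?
No, ∇·F = exp(y)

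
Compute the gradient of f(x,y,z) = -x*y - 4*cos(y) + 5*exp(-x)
(-y - 5*exp(-x), -x + 4*sin(y), 0)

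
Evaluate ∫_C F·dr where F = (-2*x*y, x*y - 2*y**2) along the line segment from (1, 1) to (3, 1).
-8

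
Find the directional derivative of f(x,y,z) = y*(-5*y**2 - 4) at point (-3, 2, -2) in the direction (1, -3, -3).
192*sqrt(19)/19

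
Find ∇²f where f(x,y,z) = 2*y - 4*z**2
-8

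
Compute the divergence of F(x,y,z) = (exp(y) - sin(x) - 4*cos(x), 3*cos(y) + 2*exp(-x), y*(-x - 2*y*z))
-2*y**2 + 4*sin(x) - 3*sin(y) - cos(x)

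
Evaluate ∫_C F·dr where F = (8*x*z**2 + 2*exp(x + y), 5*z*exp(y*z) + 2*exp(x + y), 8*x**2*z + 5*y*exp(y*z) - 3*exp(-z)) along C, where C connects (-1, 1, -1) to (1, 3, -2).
-3*E - 5*exp(-1) + 5*exp(-6) + 10 + 3*exp(2) + 2*exp(4)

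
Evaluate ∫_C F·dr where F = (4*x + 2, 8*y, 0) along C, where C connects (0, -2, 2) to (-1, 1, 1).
-12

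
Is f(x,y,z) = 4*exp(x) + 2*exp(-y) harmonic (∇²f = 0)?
No, ∇²f = 4*exp(x) + 2*exp(-y)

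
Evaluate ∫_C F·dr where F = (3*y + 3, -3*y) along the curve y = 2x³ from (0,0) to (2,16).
-354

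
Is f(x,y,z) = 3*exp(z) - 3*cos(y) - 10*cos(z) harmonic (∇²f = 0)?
No, ∇²f = 3*exp(z) + 3*cos(y) + 10*cos(z)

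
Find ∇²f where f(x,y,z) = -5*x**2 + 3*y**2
-4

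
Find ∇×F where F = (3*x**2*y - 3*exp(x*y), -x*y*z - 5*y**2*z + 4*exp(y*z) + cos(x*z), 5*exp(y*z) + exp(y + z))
(x*y + x*sin(x*z) + 5*y**2 - 4*y*exp(y*z) + 5*z*exp(y*z) + exp(y + z), 0, -3*x**2 + 3*x*exp(x*y) - y*z - z*sin(x*z))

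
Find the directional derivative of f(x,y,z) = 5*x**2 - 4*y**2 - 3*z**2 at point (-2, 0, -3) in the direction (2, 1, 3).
sqrt(14)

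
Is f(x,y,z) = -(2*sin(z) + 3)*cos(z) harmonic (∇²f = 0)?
No, ∇²f = (8*sin(z) + 3)*cos(z)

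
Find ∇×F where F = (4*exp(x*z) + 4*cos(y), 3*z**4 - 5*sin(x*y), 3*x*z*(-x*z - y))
(3*z*(-x - 4*z**2), 6*x*z**2 + 4*x*exp(x*z) + 3*y*z, -5*y*cos(x*y) + 4*sin(y))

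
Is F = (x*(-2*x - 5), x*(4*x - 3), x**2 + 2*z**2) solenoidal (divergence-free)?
No, ∇·F = -4*x + 4*z - 5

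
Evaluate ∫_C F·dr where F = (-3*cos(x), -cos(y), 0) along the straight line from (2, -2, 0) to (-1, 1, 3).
2*sin(1) + 2*sin(2)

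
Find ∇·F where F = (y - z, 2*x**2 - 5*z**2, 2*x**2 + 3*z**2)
6*z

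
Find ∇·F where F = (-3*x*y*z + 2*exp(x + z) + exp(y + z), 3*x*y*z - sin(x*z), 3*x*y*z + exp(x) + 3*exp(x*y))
3*x*y + 3*x*z - 3*y*z + 2*exp(x + z)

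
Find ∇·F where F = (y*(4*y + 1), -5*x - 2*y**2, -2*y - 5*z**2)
-4*y - 10*z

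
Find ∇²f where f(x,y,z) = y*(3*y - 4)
6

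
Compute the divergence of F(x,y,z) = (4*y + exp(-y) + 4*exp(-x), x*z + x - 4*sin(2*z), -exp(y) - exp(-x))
-4*exp(-x)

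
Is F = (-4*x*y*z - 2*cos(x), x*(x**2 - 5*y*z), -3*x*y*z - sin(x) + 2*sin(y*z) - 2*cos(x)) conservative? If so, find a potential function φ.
No, ∇×F = (5*x*y - 3*x*z + 2*z*cos(y*z), -4*x*y + 3*y*z - 2*sin(x) + cos(x), 3*x**2 + 4*x*z - 5*y*z) ≠ 0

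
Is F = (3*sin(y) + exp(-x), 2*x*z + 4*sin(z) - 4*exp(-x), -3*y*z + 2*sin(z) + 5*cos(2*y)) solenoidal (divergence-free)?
No, ∇·F = -3*y + 2*cos(z) - exp(-x)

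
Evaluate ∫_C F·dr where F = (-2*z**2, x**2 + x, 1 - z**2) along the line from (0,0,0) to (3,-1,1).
-35/6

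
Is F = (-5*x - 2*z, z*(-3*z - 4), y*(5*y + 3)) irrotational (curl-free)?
No, ∇×F = (10*y + 6*z + 7, -2, 0)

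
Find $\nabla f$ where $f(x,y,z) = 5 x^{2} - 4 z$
(10*x, 0, -4)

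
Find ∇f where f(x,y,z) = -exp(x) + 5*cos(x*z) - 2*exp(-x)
(-5*z*sin(x*z) - exp(x) + 2*exp(-x), 0, -5*x*sin(x*z))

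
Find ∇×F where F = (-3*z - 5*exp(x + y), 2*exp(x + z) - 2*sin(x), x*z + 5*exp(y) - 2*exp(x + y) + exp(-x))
(5*exp(y) - 2*exp(x + y) - 2*exp(x + z), -z + 2*exp(x + y) - 3 + exp(-x), 5*exp(x + y) + 2*exp(x + z) - 2*cos(x))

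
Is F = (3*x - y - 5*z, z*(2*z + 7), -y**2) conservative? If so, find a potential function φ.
No, ∇×F = (-2*y - 4*z - 7, -5, 1) ≠ 0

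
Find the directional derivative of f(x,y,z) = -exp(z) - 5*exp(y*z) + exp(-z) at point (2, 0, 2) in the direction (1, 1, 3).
-2*sqrt(11)*(8 + 6*sinh(1)**2)/11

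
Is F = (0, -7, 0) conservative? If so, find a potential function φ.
Yes, F is conservative. φ = -7*y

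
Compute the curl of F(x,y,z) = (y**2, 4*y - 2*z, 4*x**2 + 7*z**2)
(2, -8*x, -2*y)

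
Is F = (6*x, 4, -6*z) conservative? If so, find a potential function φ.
Yes, F is conservative. φ = 3*x**2 + 4*y - 3*z**2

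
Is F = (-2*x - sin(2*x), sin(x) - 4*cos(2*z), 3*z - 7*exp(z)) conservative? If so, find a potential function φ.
No, ∇×F = (-8*sin(2*z), 0, cos(x)) ≠ 0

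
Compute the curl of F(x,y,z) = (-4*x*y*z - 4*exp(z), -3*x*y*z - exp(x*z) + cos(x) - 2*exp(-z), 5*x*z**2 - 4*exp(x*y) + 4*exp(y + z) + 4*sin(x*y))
(3*x*y - 4*x*exp(x*y) + x*exp(x*z) + 4*x*cos(x*y) + 4*exp(y + z) - 2*exp(-z), -4*x*y + 4*y*exp(x*y) - 4*y*cos(x*y) - 5*z**2 - 4*exp(z), 4*x*z - 3*y*z - z*exp(x*z) - sin(x))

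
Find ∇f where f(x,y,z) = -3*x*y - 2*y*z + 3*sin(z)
(-3*y, -3*x - 2*z, -2*y + 3*cos(z))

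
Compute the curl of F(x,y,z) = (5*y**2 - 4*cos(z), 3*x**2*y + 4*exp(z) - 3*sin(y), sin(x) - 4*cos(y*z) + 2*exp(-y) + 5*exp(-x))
(4*z*sin(y*z) - 4*exp(z) - 2*exp(-y), 4*sin(z) - cos(x) + 5*exp(-x), 2*y*(3*x - 5))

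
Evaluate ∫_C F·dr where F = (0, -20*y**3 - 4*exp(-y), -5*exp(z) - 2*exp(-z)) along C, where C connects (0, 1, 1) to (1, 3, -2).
-400 - 6*exp(-1) - 5*exp(-2) + 4*exp(-3) + 5*E + 2*exp(2)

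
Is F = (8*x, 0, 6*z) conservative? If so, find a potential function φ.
Yes, F is conservative. φ = 4*x**2 + 3*z**2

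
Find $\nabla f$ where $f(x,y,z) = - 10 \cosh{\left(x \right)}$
(-10*sinh(x), 0, 0)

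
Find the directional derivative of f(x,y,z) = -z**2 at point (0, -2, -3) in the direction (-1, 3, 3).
18*sqrt(19)/19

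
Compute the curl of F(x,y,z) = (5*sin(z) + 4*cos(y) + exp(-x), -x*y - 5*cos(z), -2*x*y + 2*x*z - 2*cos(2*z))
(-2*x - 5*sin(z), 2*y - 2*z + 5*cos(z), -y + 4*sin(y))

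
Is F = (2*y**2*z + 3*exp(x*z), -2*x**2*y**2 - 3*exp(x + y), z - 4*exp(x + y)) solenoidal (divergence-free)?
No, ∇·F = -4*x**2*y + 3*z*exp(x*z) - 3*exp(x + y) + 1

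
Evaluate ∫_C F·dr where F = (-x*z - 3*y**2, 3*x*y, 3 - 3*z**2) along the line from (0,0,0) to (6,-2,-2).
26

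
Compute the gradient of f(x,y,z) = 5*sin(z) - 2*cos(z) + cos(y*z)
(0, -z*sin(y*z), -y*sin(y*z) + 2*sin(z) + 5*cos(z))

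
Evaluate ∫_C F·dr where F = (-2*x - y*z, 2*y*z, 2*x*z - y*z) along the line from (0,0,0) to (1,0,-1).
-1/3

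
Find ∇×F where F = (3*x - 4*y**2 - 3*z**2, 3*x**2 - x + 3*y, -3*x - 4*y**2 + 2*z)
(-8*y, 3 - 6*z, 6*x + 8*y - 1)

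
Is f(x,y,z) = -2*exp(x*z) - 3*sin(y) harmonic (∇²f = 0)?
No, ∇²f = -2*x**2*exp(x*z) - 2*z**2*exp(x*z) + 3*sin(y)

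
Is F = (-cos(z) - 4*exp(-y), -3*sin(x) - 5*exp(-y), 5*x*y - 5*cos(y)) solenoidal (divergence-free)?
No, ∇·F = 5*exp(-y)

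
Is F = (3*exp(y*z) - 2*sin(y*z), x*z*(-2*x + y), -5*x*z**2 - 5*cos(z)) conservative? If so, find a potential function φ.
No, ∇×F = (x*(2*x - y), 3*y*exp(y*z) - 2*y*cos(y*z) + 5*z**2, z*(-4*x + y - 3*exp(y*z) + 2*cos(y*z))) ≠ 0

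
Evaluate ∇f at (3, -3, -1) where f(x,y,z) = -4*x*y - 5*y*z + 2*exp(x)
(12 + 2*exp(3), -7, 15)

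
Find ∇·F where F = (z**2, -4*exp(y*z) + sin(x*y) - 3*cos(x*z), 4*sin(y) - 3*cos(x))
x*cos(x*y) - 4*z*exp(y*z)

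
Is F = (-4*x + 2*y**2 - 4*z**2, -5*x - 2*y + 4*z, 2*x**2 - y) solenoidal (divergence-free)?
No, ∇·F = -6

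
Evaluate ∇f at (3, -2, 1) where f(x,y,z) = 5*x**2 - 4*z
(30, 0, -4)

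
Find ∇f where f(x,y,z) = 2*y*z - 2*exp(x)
(-2*exp(x), 2*z, 2*y)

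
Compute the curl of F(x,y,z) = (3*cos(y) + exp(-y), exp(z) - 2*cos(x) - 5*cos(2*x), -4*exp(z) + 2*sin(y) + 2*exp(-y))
(-exp(z) + 2*cos(y) - 2*exp(-y), 0, 2*sin(x) + 10*sin(2*x) + 3*sin(y) + exp(-y))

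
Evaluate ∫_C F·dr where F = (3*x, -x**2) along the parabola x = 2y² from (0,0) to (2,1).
26/5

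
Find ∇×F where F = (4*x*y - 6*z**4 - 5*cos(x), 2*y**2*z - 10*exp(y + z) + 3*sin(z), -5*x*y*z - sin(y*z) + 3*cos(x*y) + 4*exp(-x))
(-5*x*z - 3*x*sin(x*y) - 2*y**2 - z*cos(y*z) + 10*exp(y + z) - 3*cos(z), 5*y*z + 3*y*sin(x*y) - 24*z**3 + 4*exp(-x), -4*x)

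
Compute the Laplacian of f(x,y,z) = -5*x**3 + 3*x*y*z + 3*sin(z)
-30*x - 3*sin(z)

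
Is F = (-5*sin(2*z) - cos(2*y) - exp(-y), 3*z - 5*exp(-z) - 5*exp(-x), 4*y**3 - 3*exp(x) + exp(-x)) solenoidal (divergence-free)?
Yes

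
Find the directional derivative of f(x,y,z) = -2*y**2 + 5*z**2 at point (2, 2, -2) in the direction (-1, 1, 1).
-28*sqrt(3)/3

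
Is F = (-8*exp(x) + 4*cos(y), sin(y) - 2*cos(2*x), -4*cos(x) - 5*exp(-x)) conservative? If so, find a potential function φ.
No, ∇×F = (0, -4*sin(x) - 5*exp(-x), 4*sin(2*x) + 4*sin(y)) ≠ 0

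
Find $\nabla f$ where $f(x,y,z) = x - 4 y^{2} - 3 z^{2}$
(1, -8*y, -6*z)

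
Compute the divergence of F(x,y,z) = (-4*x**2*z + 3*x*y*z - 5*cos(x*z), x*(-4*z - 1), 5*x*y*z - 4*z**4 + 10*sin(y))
5*x*y - 8*x*z + 3*y*z - 16*z**3 + 5*z*sin(x*z)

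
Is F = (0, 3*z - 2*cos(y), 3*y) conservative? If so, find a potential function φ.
Yes, F is conservative. φ = 3*y*z - 2*sin(y)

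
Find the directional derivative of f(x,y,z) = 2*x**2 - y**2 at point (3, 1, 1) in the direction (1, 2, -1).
4*sqrt(6)/3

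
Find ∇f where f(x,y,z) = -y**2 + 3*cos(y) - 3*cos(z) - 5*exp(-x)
(5*exp(-x), -2*y - 3*sin(y), 3*sin(z))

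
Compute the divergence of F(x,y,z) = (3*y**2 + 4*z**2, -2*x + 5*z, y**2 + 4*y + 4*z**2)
8*z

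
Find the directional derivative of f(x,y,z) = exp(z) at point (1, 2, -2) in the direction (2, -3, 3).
3*sqrt(22)*exp(-2)/22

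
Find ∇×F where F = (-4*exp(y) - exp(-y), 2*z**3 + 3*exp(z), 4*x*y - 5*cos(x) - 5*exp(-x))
(4*x - 6*z**2 - 3*exp(z), -4*y - 5*sin(x) - 5*exp(-x), 4*exp(y) - exp(-y))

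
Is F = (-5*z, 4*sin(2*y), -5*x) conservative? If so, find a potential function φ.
Yes, F is conservative. φ = -5*x*z - 2*cos(2*y)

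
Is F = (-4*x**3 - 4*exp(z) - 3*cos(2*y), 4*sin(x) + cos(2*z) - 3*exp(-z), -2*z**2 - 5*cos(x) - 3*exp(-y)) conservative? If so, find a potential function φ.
No, ∇×F = (2*sin(2*z) - 3*exp(-z) + 3*exp(-y), -4*exp(z) - 5*sin(x), -6*sin(2*y) + 4*cos(x)) ≠ 0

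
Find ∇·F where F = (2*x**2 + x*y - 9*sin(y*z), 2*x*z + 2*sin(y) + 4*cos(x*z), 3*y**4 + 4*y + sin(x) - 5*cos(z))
4*x + y + 5*sin(z) + 2*cos(y)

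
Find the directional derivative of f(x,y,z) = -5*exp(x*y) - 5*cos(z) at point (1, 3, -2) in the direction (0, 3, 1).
-sqrt(10)*(sin(2) + 3*exp(3))/2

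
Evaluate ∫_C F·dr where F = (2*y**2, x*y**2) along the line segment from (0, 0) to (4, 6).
312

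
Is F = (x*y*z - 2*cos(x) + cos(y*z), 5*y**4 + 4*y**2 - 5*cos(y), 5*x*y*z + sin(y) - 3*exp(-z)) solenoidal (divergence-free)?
No, ∇·F = 5*x*y + 20*y**3 + y*z + 8*y + 2*sin(x) + 5*sin(y) + 3*exp(-z)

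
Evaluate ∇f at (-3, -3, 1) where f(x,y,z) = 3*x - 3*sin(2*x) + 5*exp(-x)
(-5*exp(3) - 6*cos(6) + 3, 0, 0)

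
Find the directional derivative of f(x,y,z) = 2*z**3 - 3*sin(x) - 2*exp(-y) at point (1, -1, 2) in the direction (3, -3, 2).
3*sqrt(22)*(-2*E - 3*cos(1) + 16)/22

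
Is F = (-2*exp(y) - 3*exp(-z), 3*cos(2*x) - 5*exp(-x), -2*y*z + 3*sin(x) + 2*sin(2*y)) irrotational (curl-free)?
No, ∇×F = (-2*z + 4*cos(2*y), -3*cos(x) + 3*exp(-z), 2*exp(y) - 6*sin(2*x) + 5*exp(-x))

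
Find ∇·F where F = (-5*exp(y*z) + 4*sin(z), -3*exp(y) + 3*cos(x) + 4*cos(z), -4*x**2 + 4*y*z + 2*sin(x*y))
4*y - 3*exp(y)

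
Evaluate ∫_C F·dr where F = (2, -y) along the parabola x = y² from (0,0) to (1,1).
3/2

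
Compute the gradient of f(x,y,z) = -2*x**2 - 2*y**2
(-4*x, -4*y, 0)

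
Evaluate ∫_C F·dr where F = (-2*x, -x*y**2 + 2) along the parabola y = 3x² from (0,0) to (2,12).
-6772/7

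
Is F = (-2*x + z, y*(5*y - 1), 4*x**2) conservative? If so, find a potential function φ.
No, ∇×F = (0, 1 - 8*x, 0) ≠ 0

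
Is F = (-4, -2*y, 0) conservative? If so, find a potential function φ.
Yes, F is conservative. φ = -4*x - y**2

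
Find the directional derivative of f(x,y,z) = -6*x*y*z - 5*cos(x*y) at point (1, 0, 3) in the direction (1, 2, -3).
-18*sqrt(14)/7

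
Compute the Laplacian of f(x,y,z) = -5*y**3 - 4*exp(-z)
-30*y - 4*exp(-z)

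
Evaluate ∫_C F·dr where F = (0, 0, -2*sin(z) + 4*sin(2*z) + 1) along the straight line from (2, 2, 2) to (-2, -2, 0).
-2 + 2*cos(4) - 2*cos(2)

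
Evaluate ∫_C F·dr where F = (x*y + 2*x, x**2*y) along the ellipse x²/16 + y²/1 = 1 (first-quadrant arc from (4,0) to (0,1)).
-52/3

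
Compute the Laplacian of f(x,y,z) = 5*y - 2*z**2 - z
-4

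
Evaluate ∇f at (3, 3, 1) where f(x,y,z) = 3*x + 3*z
(3, 0, 3)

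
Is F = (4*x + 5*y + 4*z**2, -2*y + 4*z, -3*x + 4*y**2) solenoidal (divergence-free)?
No, ∇·F = 2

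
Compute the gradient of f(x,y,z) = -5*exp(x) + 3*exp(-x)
(-5*exp(x) - 3*exp(-x), 0, 0)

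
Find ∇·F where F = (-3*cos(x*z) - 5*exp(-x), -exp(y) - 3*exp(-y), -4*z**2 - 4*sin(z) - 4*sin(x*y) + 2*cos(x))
3*z*sin(x*z) - 8*z - exp(y) - 4*cos(z) + 3*exp(-y) + 5*exp(-x)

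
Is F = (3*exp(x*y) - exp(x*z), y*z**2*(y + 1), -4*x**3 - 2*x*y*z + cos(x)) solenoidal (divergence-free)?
No, ∇·F = -2*x*y + 2*y*z**2 + 3*y*exp(x*y) + z**2 - z*exp(x*z)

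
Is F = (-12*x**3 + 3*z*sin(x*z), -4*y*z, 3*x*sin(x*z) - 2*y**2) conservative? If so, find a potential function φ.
Yes, F is conservative. φ = -3*x**4 - 2*y**2*z - 3*cos(x*z)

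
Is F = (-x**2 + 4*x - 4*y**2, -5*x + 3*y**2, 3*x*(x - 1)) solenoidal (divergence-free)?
No, ∇·F = -2*x + 6*y + 4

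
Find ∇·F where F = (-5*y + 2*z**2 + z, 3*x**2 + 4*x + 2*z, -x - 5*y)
0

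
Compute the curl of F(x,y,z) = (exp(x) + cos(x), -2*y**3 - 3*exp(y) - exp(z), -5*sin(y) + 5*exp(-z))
(exp(z) - 5*cos(y), 0, 0)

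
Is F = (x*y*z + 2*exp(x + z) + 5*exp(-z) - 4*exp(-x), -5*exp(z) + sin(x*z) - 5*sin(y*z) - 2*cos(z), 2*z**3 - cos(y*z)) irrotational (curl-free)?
No, ∇×F = (-x*cos(x*z) + 5*y*cos(y*z) + z*sin(y*z) + 5*exp(z) - 2*sin(z), x*y + 2*exp(x + z) - 5*exp(-z), z*(-x + cos(x*z)))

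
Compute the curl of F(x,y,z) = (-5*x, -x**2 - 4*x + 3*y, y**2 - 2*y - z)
(2*y - 2, 0, -2*x - 4)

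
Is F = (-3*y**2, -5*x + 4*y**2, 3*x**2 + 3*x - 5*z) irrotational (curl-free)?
No, ∇×F = (0, -6*x - 3, 6*y - 5)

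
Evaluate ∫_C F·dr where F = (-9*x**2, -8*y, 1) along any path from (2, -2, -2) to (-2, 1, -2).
60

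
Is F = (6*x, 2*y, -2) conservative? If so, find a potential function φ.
Yes, F is conservative. φ = 3*x**2 + y**2 - 2*z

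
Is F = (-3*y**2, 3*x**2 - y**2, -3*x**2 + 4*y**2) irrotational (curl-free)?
No, ∇×F = (8*y, 6*x, 6*x + 6*y)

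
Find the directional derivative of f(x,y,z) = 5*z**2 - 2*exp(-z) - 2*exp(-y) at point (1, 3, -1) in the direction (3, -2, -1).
sqrt(14)*(-2 + (5 - E)*exp(3))*exp(-3)/7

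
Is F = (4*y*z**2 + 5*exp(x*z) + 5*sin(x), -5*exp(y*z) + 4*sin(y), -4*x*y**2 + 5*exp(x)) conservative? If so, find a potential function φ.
No, ∇×F = (y*(-8*x + 5*exp(y*z)), 5*x*exp(x*z) + 4*y**2 + 8*y*z - 5*exp(x), -4*z**2) ≠ 0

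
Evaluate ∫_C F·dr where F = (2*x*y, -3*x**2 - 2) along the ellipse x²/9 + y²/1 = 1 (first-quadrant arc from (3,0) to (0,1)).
-26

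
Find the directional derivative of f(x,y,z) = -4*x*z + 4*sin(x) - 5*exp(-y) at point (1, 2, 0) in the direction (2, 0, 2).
2*sqrt(2)*(-1 + cos(1))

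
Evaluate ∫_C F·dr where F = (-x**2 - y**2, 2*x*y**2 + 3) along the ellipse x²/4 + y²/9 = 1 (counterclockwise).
27*pi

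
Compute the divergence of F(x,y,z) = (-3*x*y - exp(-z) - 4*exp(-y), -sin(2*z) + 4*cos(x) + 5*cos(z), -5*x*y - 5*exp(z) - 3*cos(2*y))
-3*y - 5*exp(z)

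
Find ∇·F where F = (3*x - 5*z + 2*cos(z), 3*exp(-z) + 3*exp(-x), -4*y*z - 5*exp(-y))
3 - 4*y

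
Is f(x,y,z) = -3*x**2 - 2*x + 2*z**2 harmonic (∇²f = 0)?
No, ∇²f = -2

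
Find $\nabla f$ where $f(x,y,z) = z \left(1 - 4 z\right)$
(0, 0, 1 - 8*z)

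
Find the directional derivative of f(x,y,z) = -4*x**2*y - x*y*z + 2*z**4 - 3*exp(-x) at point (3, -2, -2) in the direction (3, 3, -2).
sqrt(22)*(9 + 158*exp(3))*exp(-3)/22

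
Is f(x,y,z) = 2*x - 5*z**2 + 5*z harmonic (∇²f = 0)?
No, ∇²f = -10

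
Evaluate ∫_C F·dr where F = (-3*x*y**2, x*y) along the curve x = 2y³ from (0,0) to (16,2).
-5696/5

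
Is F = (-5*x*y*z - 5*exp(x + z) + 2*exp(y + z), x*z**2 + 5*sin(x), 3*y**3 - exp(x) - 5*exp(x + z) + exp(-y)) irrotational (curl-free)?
No, ∇×F = (-2*x*z + 9*y**2 - exp(-y), -5*x*y + exp(x) + 2*exp(y + z), 5*x*z + z**2 - 2*exp(y + z) + 5*cos(x))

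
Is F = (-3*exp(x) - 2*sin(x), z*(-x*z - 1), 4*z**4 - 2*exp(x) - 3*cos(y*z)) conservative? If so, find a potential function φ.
No, ∇×F = (2*x*z + 3*z*sin(y*z) + 1, 2*exp(x), -z**2) ≠ 0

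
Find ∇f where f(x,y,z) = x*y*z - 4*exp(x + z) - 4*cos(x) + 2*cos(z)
(y*z - 4*exp(x + z) + 4*sin(x), x*z, x*y - 4*exp(x + z) - 2*sin(z))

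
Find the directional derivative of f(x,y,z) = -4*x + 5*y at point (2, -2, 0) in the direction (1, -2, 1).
-7*sqrt(6)/3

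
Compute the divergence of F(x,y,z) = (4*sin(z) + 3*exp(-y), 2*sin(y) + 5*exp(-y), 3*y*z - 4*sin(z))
3*y + 2*cos(y) - 4*cos(z) - 5*exp(-y)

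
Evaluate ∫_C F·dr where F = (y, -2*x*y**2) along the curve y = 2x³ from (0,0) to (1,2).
-43/10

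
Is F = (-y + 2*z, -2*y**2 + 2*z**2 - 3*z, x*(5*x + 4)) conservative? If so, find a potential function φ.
No, ∇×F = (3 - 4*z, -10*x - 2, 1) ≠ 0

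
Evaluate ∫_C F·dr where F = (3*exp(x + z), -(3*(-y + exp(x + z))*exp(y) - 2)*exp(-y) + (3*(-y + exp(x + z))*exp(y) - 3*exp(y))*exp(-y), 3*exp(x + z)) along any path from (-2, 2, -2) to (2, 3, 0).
-3 - 2*exp(-3) - 3*exp(-4) + 2*exp(-2) + 3*exp(2)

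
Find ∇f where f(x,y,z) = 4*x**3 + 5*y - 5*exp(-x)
(12*x**2 + 5*exp(-x), 5, 0)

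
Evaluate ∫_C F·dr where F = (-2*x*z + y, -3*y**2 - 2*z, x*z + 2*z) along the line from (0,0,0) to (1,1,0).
-1/2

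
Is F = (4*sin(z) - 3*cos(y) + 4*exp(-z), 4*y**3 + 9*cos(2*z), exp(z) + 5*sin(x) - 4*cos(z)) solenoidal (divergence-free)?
No, ∇·F = 12*y**2 + exp(z) + 4*sin(z)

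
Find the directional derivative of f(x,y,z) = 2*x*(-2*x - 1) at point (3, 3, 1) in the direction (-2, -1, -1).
26*sqrt(6)/3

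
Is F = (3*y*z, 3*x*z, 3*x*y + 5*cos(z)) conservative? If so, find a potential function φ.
Yes, F is conservative. φ = 3*x*y*z + 5*sin(z)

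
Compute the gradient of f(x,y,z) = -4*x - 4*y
(-4, -4, 0)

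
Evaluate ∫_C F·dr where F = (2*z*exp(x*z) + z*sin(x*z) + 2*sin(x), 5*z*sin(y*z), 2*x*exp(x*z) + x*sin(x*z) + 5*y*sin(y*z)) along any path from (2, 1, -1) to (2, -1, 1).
4*sinh(2)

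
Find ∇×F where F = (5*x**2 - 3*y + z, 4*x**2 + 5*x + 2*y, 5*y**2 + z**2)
(10*y, 1, 8*x + 8)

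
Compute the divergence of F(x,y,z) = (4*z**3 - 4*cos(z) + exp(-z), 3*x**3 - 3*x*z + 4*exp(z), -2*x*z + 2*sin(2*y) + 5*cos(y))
-2*x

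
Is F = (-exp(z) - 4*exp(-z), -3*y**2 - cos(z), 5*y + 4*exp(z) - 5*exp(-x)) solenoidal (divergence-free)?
No, ∇·F = -6*y + 4*exp(z)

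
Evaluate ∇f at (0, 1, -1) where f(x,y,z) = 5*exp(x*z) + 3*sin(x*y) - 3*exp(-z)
(-2, 0, 3*E)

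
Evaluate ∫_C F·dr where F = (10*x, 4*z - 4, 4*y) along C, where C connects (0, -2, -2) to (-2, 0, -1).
-4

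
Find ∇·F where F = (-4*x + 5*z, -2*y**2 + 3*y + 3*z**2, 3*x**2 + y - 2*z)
-4*y - 3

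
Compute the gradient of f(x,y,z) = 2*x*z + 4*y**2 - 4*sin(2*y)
(2*z, 8*y - 8*cos(2*y), 2*x)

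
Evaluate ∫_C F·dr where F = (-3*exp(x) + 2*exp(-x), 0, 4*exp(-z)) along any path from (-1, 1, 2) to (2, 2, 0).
-5*sinh(2) - 4 - cosh(2) - sinh(1) + 5*cosh(1)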